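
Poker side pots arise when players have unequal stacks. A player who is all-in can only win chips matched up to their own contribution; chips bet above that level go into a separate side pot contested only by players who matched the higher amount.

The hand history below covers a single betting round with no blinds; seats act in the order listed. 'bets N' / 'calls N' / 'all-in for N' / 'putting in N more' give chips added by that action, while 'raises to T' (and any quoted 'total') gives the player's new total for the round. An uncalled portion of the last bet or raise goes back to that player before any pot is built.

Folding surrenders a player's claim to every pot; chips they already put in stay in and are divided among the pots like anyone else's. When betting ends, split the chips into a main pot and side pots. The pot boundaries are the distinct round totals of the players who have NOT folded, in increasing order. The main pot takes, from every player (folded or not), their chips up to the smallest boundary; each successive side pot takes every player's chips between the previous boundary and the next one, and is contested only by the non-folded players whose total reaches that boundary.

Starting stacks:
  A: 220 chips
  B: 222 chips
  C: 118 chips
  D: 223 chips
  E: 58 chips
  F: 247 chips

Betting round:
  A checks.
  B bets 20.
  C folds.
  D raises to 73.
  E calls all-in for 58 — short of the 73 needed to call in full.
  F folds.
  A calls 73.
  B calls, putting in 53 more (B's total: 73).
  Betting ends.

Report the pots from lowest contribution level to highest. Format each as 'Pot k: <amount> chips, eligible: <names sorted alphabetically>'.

Contributions: A=73, B=73, D=73, E=58
Folded: C, F
Pot levels (distinct totals of non-folded players): 58, 73
Layer 1-58: 58 each from A, B, D, E = 58*4 = 232 chips; eligible A, B, D, E
Layer 59-73: 15 each from A, B, D = 15*3 = 45 chips; eligible A, B, D

Pot 1: 232 chips, eligible: A, B, D, E
Pot 2: 45 chips, eligible: A, B, D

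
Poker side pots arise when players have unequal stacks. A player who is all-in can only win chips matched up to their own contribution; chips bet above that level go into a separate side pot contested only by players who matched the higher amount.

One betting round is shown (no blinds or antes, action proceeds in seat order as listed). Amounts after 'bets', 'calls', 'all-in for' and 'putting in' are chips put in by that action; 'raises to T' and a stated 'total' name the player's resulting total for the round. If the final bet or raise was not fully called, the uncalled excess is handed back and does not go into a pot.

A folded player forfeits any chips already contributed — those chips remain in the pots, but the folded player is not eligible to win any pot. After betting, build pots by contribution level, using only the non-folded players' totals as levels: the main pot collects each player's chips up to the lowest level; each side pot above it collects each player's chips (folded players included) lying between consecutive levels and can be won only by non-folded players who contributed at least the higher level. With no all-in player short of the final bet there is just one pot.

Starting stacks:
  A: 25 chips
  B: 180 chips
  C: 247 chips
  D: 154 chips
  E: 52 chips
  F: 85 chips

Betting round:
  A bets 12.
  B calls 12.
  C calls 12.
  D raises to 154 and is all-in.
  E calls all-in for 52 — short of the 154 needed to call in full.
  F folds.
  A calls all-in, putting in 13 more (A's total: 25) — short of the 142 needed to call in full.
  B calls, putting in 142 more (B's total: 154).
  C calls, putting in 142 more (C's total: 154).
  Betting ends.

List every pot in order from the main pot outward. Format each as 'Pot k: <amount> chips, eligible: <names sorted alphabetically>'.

Contributions: A=25, B=154, C=154, D=154, E=52
Folded: F
Pot levels (distinct totals of non-folded players): 25, 52, 154
Layer 1-25: 25 each from A, B, C, D, E = 25*5 = 125 chips; eligible A, B, C, D, E
Layer 26-52: 27 each from B, C, D, E = 27*4 = 108 chips; eligible B, C, D, E
Layer 53-154: 102 each from B, C, D = 102*3 = 306 chips; eligible B, C, D

Pot 1: 125 chips, eligible: A, B, C, D, E
Pot 2: 108 chips, eligible: B, C, D, E
Pot 3: 306 chips, eligible: B, C, D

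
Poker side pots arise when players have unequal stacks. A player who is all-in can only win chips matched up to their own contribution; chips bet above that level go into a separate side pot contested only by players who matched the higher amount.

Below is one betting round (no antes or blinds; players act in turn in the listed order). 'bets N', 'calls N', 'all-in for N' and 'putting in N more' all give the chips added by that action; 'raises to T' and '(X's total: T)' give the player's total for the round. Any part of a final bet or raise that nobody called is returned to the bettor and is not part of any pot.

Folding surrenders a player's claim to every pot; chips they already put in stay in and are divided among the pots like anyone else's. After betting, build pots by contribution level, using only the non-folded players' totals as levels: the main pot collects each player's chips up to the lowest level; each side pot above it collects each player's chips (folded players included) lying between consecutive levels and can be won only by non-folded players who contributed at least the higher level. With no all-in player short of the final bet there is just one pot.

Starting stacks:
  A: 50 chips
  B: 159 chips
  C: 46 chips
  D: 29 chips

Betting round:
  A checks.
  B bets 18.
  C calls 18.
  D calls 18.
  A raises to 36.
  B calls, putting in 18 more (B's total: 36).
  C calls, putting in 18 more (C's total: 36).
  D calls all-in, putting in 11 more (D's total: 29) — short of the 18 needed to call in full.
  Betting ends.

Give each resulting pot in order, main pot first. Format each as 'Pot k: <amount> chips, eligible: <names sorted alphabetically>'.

Contributions: A=36, B=36, C=36, D=29
Pot levels (distinct totals of non-folded players): 29, 36
Layer 1-29: 29 each from A, B, C, D = 29*4 = 116 chips; eligible A, B, C, D
Layer 30-36: 7 each from A, B, C = 7*3 = 21 chips; eligible A, B, C

Pot 1: 116 chips, eligible: A, B, C, D
Pot 2: 21 chips, eligible: A, B, C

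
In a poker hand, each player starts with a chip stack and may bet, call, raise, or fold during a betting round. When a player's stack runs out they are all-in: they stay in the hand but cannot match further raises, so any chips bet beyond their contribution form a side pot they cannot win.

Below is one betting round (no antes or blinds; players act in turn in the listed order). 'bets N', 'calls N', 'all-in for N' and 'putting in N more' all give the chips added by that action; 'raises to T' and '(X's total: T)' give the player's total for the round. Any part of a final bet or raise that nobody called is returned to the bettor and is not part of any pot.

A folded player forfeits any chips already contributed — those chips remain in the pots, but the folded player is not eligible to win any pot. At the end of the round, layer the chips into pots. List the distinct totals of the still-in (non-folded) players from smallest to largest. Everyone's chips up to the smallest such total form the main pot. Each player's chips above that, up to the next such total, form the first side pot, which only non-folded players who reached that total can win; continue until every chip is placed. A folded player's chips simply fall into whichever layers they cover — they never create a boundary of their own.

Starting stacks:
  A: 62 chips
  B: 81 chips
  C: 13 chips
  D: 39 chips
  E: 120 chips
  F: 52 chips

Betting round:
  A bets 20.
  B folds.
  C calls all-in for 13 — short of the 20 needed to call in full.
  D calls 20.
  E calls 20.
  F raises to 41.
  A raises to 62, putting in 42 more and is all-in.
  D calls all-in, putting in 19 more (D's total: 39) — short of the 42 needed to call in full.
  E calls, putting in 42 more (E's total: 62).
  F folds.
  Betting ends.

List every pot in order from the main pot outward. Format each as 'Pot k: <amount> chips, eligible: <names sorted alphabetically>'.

Pot 1: 65 chips, eligible: A, C, D, E
Pot 2: 104 chips, eligible: A, D, E
Pot 3: 48 chips, eligible: A, E

Derivation:
Contributions: A=62, C=13, D=39, E=62, F=41
Folded: B, F
Pot levels (distinct totals of non-folded players): 13, 39, 62
Layer 1-13: 13 each from A, C, D, E, F = 13*5 = 65 chips; eligible A, C, D, E
Layer 14-39: 26 each from A, D, E, F = 26*4 = 104 chips; eligible A, D, E
Layer 40-62: A 23 + E 23 + F 2 = 48 chips; eligible A, E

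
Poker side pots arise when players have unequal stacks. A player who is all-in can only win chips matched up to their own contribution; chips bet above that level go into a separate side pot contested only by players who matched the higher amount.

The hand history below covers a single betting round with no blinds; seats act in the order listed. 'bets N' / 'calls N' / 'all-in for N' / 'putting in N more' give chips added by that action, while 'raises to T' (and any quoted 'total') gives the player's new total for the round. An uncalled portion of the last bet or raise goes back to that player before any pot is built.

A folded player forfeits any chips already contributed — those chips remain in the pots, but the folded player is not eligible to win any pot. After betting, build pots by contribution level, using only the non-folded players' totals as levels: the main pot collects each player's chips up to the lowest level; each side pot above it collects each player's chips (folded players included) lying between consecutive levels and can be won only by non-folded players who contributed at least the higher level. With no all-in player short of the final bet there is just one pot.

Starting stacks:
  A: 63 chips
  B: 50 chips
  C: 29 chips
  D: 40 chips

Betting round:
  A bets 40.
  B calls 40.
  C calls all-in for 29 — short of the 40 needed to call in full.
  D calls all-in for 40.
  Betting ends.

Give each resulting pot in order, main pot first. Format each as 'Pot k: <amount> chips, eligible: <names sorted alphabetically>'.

Contributions: A=40, B=40, C=29, D=40
Pot levels (distinct totals of non-folded players): 29, 40
Layer 1-29: 29 each from A, B, C, D = 29*4 = 116 chips; eligible A, B, C, D
Layer 30-40: 11 each from A, B, D = 11*3 = 33 chips; eligible A, B, D

Pot 1: 116 chips, eligible: A, B, C, D
Pot 2: 33 chips, eligible: A, B, D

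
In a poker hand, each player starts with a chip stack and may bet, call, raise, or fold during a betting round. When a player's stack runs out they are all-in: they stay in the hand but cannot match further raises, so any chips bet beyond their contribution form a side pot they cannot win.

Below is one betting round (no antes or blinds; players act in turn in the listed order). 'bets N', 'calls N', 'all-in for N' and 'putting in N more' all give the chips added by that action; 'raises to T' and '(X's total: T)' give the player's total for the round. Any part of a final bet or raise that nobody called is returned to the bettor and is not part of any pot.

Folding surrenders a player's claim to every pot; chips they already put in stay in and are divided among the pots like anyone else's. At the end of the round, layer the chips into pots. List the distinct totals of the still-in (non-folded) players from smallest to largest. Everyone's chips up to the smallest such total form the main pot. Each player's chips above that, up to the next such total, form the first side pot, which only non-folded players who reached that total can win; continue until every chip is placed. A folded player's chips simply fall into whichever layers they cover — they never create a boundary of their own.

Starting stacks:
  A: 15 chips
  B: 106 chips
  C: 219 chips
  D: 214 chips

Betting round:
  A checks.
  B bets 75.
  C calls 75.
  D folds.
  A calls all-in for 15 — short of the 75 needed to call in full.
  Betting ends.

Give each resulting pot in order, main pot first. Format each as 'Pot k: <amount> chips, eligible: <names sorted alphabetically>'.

Contributions: A=15, B=75, C=75
Folded: D
Pot levels (distinct totals of non-folded players): 15, 75
Layer 1-15: 15 each from A, B, C = 15*3 = 45 chips; eligible A, B, C
Layer 16-75: 60 each from B, C = 60*2 = 120 chips; eligible B, C

Pot 1: 45 chips, eligible: A, B, C
Pot 2: 120 chips, eligible: B, C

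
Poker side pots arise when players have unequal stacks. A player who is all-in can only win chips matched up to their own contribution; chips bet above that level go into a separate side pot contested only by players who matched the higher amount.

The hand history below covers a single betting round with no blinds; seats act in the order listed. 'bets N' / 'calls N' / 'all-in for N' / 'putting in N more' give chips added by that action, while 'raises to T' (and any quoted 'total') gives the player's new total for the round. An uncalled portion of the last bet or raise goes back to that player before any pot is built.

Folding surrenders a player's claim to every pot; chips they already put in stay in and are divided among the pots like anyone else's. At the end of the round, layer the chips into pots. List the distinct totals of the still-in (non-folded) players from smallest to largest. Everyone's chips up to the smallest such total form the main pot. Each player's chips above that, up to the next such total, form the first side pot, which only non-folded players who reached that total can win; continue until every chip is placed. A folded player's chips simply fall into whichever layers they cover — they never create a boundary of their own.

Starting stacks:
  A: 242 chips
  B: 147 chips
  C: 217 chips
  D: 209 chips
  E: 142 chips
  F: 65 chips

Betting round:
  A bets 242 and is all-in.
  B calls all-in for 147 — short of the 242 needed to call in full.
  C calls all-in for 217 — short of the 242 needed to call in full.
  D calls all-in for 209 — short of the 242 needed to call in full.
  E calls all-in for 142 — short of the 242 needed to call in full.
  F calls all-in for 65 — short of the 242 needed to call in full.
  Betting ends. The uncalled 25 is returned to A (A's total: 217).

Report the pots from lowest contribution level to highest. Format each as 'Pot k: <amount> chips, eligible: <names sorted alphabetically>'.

Contributions (after 25 returned to A): A=217, B=147, C=217, D=209, E=142, F=65
Pot levels (distinct totals of non-folded players): 65, 142, 147, 209, 217
Layer 1-65: 65 each from A, B, C, D, E, F = 65*6 = 390 chips; eligible A, B, C, D, E, F
Layer 66-142: 77 each from A, B, C, D, E = 77*5 = 385 chips; eligible A, B, C, D, E
Layer 143-147: 5 each from A, B, C, D = 5*4 = 20 chips; eligible A, B, C, D
Layer 148-209: 62 each from A, C, D = 62*3 = 186 chips; eligible A, C, D
Layer 210-217: 8 each from A, C = 8*2 = 16 chips; eligible A, C

Pot 1: 390 chips, eligible: A, B, C, D, E, F
Pot 2: 385 chips, eligible: A, B, C, D, E
Pot 3: 20 chips, eligible: A, B, C, D
Pot 4: 186 chips, eligible: A, C, D
Pot 5: 16 chips, eligible: A, C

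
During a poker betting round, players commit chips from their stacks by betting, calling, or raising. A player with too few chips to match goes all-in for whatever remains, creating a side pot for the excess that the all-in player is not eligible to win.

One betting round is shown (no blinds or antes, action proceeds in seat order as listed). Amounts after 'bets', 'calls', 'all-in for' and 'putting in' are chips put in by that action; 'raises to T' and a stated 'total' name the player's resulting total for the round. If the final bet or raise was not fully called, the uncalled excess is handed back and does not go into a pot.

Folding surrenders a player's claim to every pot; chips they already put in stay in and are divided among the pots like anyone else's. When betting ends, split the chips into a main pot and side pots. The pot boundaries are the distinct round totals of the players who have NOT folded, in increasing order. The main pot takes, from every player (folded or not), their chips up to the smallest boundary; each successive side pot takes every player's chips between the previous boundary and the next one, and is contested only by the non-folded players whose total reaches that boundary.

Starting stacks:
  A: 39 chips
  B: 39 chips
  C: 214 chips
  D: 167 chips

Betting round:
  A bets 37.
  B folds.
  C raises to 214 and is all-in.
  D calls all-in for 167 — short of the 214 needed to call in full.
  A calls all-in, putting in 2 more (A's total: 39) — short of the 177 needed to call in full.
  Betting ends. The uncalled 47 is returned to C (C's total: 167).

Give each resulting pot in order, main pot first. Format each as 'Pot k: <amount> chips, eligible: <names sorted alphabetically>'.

Pot 1: 117 chips, eligible: A, C, D
Pot 2: 256 chips, eligible: C, D

Derivation:
Contributions (after 47 returned to C): A=39, C=167, D=167
Folded: B
Pot levels (distinct totals of non-folded players): 39, 167
Layer 1-39: 39 each from A, C, D = 39*3 = 117 chips; eligible A, C, D
Layer 40-167: 128 each from C, D = 128*2 = 256 chips; eligible C, D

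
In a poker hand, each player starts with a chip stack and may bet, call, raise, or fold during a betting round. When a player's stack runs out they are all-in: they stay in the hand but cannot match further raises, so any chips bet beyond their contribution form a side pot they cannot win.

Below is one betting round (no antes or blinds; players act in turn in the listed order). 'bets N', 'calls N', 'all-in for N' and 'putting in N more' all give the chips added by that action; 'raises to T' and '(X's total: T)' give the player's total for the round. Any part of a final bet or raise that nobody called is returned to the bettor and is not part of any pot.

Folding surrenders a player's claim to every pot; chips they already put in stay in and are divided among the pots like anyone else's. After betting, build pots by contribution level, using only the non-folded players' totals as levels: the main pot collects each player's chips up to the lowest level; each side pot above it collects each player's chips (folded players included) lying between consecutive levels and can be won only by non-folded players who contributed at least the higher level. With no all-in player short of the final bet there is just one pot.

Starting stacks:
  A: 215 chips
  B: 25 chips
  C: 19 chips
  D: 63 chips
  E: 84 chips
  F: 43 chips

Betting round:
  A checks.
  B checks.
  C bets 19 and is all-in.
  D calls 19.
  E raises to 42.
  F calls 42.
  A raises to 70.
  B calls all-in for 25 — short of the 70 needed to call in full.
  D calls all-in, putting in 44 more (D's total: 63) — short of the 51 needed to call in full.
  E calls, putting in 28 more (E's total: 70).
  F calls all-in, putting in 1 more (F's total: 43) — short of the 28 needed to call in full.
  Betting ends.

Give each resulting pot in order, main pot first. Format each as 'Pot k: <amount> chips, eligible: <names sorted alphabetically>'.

Pot 1: 114 chips, eligible: A, B, C, D, E, F
Pot 2: 30 chips, eligible: A, B, D, E, F
Pot 3: 72 chips, eligible: A, D, E, F
Pot 4: 60 chips, eligible: A, D, E
Pot 5: 14 chips, eligible: A, E

Derivation:
Contributions: A=70, B=25, C=19, D=63, E=70, F=43
Pot levels (distinct totals of non-folded players): 19, 25, 43, 63, 70
Layer 1-19: 19 each from A, B, C, D, E, F = 19*6 = 114 chips; eligible A, B, C, D, E, F
Layer 20-25: 6 each from A, B, D, E, F = 6*5 = 30 chips; eligible A, B, D, E, F
Layer 26-43: 18 each from A, D, E, F = 18*4 = 72 chips; eligible A, D, E, F
Layer 44-63: 20 each from A, D, E = 20*3 = 60 chips; eligible A, D, E
Layer 64-70: 7 each from A, E = 7*2 = 14 chips; eligible A, E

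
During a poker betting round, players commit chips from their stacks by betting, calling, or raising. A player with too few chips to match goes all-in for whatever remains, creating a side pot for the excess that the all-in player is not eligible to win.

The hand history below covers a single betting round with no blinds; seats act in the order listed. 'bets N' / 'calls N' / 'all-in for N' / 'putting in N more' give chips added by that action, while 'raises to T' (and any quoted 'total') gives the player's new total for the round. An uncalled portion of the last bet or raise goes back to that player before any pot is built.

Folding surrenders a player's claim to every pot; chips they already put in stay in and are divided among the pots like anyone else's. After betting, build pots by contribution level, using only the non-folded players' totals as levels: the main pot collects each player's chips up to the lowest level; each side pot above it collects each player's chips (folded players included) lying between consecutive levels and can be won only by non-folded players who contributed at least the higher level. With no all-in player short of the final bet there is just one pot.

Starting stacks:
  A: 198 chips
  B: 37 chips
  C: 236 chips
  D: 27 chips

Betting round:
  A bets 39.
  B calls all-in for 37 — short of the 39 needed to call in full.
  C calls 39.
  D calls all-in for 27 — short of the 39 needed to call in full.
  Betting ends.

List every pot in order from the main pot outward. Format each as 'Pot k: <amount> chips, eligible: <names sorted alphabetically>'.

Contributions: A=39, B=37, C=39, D=27
Pot levels (distinct totals of non-folded players): 27, 37, 39
Layer 1-27: 27 each from A, B, C, D = 27*4 = 108 chips; eligible A, B, C, D
Layer 28-37: 10 each from A, B, C = 10*3 = 30 chips; eligible A, B, C
Layer 38-39: 2 each from A, C = 2*2 = 4 chips; eligible A, C

Pot 1: 108 chips, eligible: A, B, C, D
Pot 2: 30 chips, eligible: A, B, C
Pot 3: 4 chips, eligible: A, C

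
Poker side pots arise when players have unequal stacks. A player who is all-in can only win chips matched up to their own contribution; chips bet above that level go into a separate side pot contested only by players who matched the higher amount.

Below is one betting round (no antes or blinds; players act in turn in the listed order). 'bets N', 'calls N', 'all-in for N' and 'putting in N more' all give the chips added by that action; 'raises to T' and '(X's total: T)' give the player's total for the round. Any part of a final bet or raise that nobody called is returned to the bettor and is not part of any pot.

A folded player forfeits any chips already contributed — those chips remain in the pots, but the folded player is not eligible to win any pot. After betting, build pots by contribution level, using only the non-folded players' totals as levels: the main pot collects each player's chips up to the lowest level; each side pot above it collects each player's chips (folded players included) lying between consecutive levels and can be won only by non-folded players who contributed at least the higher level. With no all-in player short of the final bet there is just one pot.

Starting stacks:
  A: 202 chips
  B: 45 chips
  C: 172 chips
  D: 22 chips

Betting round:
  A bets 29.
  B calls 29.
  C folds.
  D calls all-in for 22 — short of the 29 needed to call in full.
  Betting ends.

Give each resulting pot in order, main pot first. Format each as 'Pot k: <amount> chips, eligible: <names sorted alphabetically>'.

Pot 1: 66 chips, eligible: A, B, D
Pot 2: 14 chips, eligible: A, B

Derivation:
Contributions: A=29, B=29, D=22
Folded: C
Pot levels (distinct totals of non-folded players): 22, 29
Layer 1-22: 22 each from A, B, D = 22*3 = 66 chips; eligible A, B, D
Layer 23-29: 7 each from A, B = 7*2 = 14 chips; eligible A, B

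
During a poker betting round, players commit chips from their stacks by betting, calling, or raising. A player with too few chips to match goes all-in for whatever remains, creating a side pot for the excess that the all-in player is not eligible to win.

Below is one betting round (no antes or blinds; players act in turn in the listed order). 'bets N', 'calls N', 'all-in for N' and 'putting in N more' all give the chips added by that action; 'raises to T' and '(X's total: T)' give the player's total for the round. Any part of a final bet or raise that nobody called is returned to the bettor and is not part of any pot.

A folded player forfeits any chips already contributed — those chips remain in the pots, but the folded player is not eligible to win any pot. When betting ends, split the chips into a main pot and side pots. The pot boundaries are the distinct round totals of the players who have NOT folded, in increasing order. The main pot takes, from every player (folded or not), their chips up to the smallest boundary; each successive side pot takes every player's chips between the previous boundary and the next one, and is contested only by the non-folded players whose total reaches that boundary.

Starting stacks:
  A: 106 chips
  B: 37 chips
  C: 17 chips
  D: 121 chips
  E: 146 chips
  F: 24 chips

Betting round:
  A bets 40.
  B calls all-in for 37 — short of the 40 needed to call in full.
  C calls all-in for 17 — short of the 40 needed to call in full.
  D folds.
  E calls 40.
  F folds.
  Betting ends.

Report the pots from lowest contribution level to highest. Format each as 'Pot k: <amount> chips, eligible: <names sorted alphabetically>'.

Pot 1: 68 chips, eligible: A, B, C, E
Pot 2: 60 chips, eligible: A, B, E
Pot 3: 6 chips, eligible: A, E

Derivation:
Contributions: A=40, B=37, C=17, E=40
Folded: D, F
Pot levels (distinct totals of non-folded players): 17, 37, 40
Layer 1-17: 17 each from A, B, C, E = 17*4 = 68 chips; eligible A, B, C, E
Layer 18-37: 20 each from A, B, E = 20*3 = 60 chips; eligible A, B, E
Layer 38-40: 3 each from A, E = 3*2 = 6 chips; eligible A, E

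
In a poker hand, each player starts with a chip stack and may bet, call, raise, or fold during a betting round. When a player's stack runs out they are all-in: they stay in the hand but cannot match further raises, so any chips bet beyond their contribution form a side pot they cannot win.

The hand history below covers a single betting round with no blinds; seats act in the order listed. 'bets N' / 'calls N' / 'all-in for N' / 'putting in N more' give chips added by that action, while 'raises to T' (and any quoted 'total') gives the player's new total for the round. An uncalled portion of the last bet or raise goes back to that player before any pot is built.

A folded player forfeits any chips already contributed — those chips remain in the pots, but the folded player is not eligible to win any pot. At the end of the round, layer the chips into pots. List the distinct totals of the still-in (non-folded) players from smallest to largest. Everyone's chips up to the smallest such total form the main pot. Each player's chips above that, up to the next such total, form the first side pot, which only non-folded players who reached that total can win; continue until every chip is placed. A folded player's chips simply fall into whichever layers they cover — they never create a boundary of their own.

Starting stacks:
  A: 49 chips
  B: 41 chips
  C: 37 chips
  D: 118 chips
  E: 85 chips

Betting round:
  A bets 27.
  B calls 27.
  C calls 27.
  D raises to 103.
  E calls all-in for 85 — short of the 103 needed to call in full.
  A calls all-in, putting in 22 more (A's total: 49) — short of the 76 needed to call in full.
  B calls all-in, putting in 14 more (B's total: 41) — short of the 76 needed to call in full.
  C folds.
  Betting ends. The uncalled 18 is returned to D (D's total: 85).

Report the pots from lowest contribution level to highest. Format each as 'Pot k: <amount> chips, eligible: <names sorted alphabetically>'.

Contributions (after 18 returned to D): A=49, B=41, C=27, D=85, E=85
Folded: C
Pot levels (distinct totals of non-folded players): 41, 49, 85
Layer 1-41: A 41 + B 41 + C 27 + D 41 + E 41 = 191 chips; eligible A, B, D, E
Layer 42-49: 8 each from A, D, E = 8*3 = 24 chips; eligible A, D, E
Layer 50-85: 36 each from D, E = 36*2 = 72 chips; eligible D, E

Pot 1: 191 chips, eligible: A, B, D, E
Pot 2: 24 chips, eligible: A, D, E
Pot 3: 72 chips, eligible: D, E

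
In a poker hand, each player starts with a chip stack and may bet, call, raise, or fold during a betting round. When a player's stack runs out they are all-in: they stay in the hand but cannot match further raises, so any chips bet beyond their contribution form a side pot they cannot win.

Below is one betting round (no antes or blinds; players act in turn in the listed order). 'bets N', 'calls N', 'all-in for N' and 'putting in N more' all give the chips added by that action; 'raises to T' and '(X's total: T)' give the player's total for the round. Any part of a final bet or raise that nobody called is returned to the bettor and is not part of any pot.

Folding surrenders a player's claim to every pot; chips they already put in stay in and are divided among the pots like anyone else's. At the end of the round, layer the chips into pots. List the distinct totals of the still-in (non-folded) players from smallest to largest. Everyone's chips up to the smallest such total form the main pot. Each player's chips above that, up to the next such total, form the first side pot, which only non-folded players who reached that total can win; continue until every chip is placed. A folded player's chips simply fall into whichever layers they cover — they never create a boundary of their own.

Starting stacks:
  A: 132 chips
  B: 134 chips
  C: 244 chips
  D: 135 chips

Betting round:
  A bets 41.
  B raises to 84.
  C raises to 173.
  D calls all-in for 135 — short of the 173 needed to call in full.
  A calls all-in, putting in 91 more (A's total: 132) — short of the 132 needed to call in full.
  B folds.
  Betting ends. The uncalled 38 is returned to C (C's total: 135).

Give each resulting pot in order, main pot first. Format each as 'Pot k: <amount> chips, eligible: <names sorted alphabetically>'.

Pot 1: 480 chips, eligible: A, C, D
Pot 2: 6 chips, eligible: C, D

Derivation:
Contributions (after 38 returned to C): A=132, B=84, C=135, D=135
Folded: B
Pot levels (distinct totals of non-folded players): 132, 135
Layer 1-132: A 132 + B 84 + C 132 + D 132 = 480 chips; eligible A, C, D
Layer 133-135: 3 each from C, D = 3*2 = 6 chips; eligible C, D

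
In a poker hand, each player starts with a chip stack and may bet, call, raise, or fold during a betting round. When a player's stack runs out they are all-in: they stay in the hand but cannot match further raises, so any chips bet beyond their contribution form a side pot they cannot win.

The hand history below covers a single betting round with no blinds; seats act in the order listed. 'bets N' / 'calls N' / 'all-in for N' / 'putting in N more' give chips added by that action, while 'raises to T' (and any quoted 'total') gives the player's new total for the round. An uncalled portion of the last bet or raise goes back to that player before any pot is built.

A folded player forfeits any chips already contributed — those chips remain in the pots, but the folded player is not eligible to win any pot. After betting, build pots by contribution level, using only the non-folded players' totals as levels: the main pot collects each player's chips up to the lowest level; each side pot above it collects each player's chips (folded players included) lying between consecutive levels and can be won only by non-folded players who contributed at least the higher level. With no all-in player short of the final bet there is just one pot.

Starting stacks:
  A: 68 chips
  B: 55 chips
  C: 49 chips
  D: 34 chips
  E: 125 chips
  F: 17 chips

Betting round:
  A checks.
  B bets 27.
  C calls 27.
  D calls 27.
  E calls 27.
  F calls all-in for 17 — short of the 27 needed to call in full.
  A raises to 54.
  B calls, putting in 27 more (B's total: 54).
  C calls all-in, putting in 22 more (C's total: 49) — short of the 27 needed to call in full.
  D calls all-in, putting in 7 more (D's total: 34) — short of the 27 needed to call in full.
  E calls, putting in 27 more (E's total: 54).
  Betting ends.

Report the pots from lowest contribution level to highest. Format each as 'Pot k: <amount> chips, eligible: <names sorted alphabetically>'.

Pot 1: 102 chips, eligible: A, B, C, D, E, F
Pot 2: 85 chips, eligible: A, B, C, D, E
Pot 3: 60 chips, eligible: A, B, C, E
Pot 4: 15 chips, eligible: A, B, E

Derivation:
Contributions: A=54, B=54, C=49, D=34, E=54, F=17
Pot levels (distinct totals of non-folded players): 17, 34, 49, 54
Layer 1-17: 17 each from A, B, C, D, E, F = 17*6 = 102 chips; eligible A, B, C, D, E, F
Layer 18-34: 17 each from A, B, C, D, E = 17*5 = 85 chips; eligible A, B, C, D, E
Layer 35-49: 15 each from A, B, C, E = 15*4 = 60 chips; eligible A, B, C, E
Layer 50-54: 5 each from A, B, E = 5*3 = 15 chips; eligible A, B, E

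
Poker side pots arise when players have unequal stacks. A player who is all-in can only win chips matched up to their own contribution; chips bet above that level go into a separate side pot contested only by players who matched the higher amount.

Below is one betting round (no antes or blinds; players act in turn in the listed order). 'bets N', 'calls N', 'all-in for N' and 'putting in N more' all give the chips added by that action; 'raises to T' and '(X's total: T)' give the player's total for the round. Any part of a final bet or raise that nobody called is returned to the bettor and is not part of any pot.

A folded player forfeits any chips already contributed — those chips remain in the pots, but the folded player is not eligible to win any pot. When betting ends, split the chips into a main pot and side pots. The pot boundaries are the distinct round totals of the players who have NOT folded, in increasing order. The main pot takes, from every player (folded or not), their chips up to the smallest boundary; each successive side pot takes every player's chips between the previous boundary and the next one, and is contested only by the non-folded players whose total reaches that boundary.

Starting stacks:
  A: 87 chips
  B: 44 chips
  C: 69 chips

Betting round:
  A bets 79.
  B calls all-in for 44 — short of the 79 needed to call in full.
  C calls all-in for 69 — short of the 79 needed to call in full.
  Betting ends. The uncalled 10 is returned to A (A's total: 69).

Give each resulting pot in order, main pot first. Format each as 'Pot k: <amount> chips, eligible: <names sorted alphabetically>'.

Contributions (after 10 returned to A): A=69, B=44, C=69
Pot levels (distinct totals of non-folded players): 44, 69
Layer 1-44: 44 each from A, B, C = 44*3 = 132 chips; eligible A, B, C
Layer 45-69: 25 each from A, C = 25*2 = 50 chips; eligible A, C

Pot 1: 132 chips, eligible: A, B, C
Pot 2: 50 chips, eligible: A, C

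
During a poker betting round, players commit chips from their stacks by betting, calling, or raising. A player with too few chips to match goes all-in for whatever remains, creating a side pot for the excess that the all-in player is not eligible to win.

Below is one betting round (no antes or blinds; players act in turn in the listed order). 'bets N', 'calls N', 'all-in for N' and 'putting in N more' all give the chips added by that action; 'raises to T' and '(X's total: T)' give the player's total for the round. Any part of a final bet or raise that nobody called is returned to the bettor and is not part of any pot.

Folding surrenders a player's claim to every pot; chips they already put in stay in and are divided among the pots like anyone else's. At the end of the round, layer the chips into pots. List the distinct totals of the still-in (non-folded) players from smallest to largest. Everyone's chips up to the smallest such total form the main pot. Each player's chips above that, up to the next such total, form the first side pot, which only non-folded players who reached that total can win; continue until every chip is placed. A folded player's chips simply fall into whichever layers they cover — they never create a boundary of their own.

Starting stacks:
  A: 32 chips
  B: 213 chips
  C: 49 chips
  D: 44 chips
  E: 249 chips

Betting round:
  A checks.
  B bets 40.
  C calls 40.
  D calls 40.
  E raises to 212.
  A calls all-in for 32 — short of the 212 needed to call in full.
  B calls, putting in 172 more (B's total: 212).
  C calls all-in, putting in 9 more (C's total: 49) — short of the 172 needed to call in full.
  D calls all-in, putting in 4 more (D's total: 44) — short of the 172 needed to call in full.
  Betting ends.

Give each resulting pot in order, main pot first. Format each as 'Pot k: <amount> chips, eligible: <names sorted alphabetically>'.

Contributions: A=32, B=212, C=49, D=44, E=212
Pot levels (distinct totals of non-folded players): 32, 44, 49, 212
Layer 1-32: 32 each from A, B, C, D, E = 32*5 = 160 chips; eligible A, B, C, D, E
Layer 33-44: 12 each from B, C, D, E = 12*4 = 48 chips; eligible B, C, D, E
Layer 45-49: 5 each from B, C, E = 5*3 = 15 chips; eligible B, C, E
Layer 50-212: 163 each from B, E = 163*2 = 326 chips; eligible B, E

Pot 1: 160 chips, eligible: A, B, C, D, E
Pot 2: 48 chips, eligible: B, C, D, E
Pot 3: 15 chips, eligible: B, C, E
Pot 4: 326 chips, eligible: B, E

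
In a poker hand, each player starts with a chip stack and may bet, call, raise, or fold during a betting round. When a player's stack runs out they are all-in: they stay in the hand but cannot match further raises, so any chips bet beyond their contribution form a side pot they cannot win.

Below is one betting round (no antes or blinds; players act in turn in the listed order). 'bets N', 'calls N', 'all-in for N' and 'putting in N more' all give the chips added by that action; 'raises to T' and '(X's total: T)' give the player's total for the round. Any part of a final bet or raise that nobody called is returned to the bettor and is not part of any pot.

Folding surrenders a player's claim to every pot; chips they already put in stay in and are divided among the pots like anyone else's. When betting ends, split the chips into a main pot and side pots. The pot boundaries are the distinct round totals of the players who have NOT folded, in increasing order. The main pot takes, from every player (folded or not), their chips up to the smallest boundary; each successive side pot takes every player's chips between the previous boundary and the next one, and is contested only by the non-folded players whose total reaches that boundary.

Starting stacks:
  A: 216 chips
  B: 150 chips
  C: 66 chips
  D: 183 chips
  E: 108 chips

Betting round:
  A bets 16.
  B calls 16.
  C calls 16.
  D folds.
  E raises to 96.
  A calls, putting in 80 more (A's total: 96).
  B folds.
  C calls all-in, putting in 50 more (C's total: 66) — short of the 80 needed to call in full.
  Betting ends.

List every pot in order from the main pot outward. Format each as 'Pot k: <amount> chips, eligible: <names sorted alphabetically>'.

Contributions: A=96, B=16, C=66, E=96
Folded: B, D
Pot levels (distinct totals of non-folded players): 66, 96
Layer 1-66: A 66 + B 16 + C 66 + E 66 = 214 chips; eligible A, C, E
Layer 67-96: 30 each from A, E = 30*2 = 60 chips; eligible A, E

Pot 1: 214 chips, eligible: A, C, E
Pot 2: 60 chips, eligible: A, E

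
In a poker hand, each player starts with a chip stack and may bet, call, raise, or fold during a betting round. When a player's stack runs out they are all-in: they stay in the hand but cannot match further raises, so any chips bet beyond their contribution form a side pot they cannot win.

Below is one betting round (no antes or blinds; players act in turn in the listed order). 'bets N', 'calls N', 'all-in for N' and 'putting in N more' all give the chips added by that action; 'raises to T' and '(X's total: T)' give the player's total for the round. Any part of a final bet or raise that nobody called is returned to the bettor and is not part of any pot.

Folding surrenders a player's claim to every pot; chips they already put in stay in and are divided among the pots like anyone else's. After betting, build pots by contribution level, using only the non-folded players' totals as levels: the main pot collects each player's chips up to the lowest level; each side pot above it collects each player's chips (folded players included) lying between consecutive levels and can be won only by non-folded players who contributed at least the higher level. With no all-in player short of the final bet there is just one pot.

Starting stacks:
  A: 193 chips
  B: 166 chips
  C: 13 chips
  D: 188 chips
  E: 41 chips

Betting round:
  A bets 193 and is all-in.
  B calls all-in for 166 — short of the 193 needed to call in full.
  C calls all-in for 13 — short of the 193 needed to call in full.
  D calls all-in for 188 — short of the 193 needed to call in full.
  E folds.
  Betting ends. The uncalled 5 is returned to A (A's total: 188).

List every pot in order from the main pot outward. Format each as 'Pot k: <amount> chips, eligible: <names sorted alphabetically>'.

Contributions (after 5 returned to A): A=188, B=166, C=13, D=188
Folded: E
Pot levels (distinct totals of non-folded players): 13, 166, 188
Layer 1-13: 13 each from A, B, C, D = 13*4 = 52 chips; eligible A, B, C, D
Layer 14-166: 153 each from A, B, D = 153*3 = 459 chips; eligible A, B, D
Layer 167-188: 22 each from A, D = 22*2 = 44 chips; eligible A, D

Pot 1: 52 chips, eligible: A, B, C, D
Pot 2: 459 chips, eligible: A, B, D
Pot 3: 44 chips, eligible: A, D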